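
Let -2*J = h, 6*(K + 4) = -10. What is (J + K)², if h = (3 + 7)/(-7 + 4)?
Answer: 16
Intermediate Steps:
K = -17/3 (K = -4 + (⅙)*(-10) = -4 - 5/3 = -17/3 ≈ -5.6667)
h = -10/3 (h = 10/(-3) = 10*(-⅓) = -10/3 ≈ -3.3333)
J = 5/3 (J = -½*(-10/3) = 5/3 ≈ 1.6667)
(J + K)² = (5/3 - 17/3)² = (-4)² = 16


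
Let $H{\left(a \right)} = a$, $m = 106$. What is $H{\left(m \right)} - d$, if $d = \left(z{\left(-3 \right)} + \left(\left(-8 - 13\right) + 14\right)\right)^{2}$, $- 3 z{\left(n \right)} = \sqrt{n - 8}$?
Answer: $\frac{524}{9} - \frac{14 i \sqrt{11}}{3} \approx 58.222 - 15.478 i$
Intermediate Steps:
$z{\left(n \right)} = - \frac{\sqrt{-8 + n}}{3}$ ($z{\left(n \right)} = - \frac{\sqrt{n - 8}}{3} = - \frac{\sqrt{-8 + n}}{3}$)
$d = \left(-7 - \frac{i \sqrt{11}}{3}\right)^{2}$ ($d = \left(- \frac{\sqrt{-8 - 3}}{3} + \left(\left(-8 - 13\right) + 14\right)\right)^{2} = \left(- \frac{\sqrt{-11}}{3} + \left(-21 + 14\right)\right)^{2} = \left(- \frac{i \sqrt{11}}{3} - 7\right)^{2} = \left(-7 - \frac{i \sqrt{11}}{3}\right)^{2} \approx 47.778 + 15.478 i$)
$H{\left(m \right)} - d = 106 - \frac{\left(21 + i \sqrt{11}\right)^{2}}{9}$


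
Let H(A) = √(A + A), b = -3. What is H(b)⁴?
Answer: 36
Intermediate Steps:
H(A) = √2*√A (H(A) = √(2*A) = √2*√A)
H(b)⁴ = (√2*√(-3))⁴ = (√2*(I*√3))⁴ = (I*√6)⁴ = 36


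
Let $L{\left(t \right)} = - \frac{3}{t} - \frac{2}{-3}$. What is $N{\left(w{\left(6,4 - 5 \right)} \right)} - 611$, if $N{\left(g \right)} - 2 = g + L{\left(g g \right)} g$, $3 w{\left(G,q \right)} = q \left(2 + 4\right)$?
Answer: $- \frac{3665}{6} \approx -610.83$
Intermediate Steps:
$L{\left(t \right)} = \frac{2}{3} - \frac{3}{t}$ ($L{\left(t \right)} = - \frac{3}{t} - - \frac{2}{3} = - \frac{3}{t} + \frac{2}{3} = \frac{2}{3} - \frac{3}{t}$)
$w{\left(G,q \right)} = 2 q$ ($w{\left(G,q \right)} = \frac{q \left(2 + 4\right)}{3} = \frac{q 6}{3} = \frac{6 q}{3} = 2 q$)
$N{\left(g \right)} = 2 + g + g \left(\frac{2}{3} - \frac{3}{g^{2}}\right)$ ($N{\left(g \right)} = 2 + \left(g + \left(\frac{2}{3} - \frac{3}{g g}\right) g\right) = 2 + \left(g + \left(\frac{2}{3} - \frac{3}{g^{2}}\right) g\right) = 2 + \left(g + g \left(\frac{2}{3} - \frac{3}{g^{2}}\right)\right) = 2 + g + g \left(\frac{2}{3} - \frac{3}{g^{2}}\right)$)
$N{\left(w{\left(6,4 - 5 \right)} \right)} - 611 = \left(2 - \frac{3}{2 \left(4 - 5\right)} + \frac{5 \cdot 2 \left(4 - 5\right)}{3}\right) - 611 = \left(2 - \frac{3}{2 \left(-1\right)} + \frac{5 \cdot 2 \left(-1\right)}{3}\right) - 611 = \left(2 - \frac{3}{-2} + \frac{5}{3} \left(-2\right)\right) - 611 = \left(2 - - \frac{3}{2} - \frac{10}{3}\right) - 611 = \left(2 + \frac{3}{2} - \frac{10}{3}\right) - 611 = \frac{1}{6} - 611 = - \frac{3665}{6}$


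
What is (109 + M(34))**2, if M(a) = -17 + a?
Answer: 15876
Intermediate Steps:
(109 + M(34))**2 = (109 + (-17 + 34))**2 = (109 + 17)**2 = 126**2 = 15876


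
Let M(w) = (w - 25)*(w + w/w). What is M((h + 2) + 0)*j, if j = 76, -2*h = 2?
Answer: -3648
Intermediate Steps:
h = -1 (h = -½*2 = -1)
M(w) = (1 + w)*(-25 + w) (M(w) = (-25 + w)*(w + 1) = (-25 + w)*(1 + w) = (1 + w)*(-25 + w))
M((h + 2) + 0)*j = (-25 + ((-1 + 2) + 0)² - 24*((-1 + 2) + 0))*76 = (-25 + (1 + 0)² - 24*(1 + 0))*76 = (-25 + 1² - 24*1)*76 = (-25 + 1 - 24)*76 = -48*76 = -3648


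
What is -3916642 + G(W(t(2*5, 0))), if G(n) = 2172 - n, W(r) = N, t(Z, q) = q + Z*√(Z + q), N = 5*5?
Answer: -3914495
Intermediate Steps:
N = 25
W(r) = 25
-3916642 + G(W(t(2*5, 0))) = -3916642 + (2172 - 1*25) = -3916642 + (2172 - 25) = -3916642 + 2147 = -3914495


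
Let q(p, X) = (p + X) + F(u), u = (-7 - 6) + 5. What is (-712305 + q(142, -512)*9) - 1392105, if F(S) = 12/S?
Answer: -4215507/2 ≈ -2.1078e+6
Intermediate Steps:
u = -8 (u = -13 + 5 = -8)
q(p, X) = -3/2 + X + p (q(p, X) = (p + X) + 12/(-8) = (X + p) + 12*(-1/8) = (X + p) - 3/2 = -3/2 + X + p)
(-712305 + q(142, -512)*9) - 1392105 = (-712305 + (-3/2 - 512 + 142)*9) - 1392105 = (-712305 - 743/2*9) - 1392105 = (-712305 - 6687/2) - 1392105 = -1431297/2 - 1392105 = -4215507/2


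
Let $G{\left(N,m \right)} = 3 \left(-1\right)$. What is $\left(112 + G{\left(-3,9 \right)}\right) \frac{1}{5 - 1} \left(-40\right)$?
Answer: $-1090$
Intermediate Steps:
$G{\left(N,m \right)} = -3$
$\left(112 + G{\left(-3,9 \right)}\right) \frac{1}{5 - 1} \left(-40\right) = \left(112 - 3\right) \frac{1}{5 - 1} \left(-40\right) = 109 \cdot \frac{1}{4} \left(-40\right) = 109 \left(-10\right) = -1090$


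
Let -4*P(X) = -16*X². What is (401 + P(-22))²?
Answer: 5461569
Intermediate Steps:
P(X) = 4*X² (P(X) = -(-4)*X² = 4*X²)
(401 + P(-22))² = (401 + 4*(-22)²)² = (401 + 4*484)² = (401 + 1936)² = 2337² = 5461569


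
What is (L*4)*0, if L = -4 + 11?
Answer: 0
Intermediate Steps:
L = 7
(L*4)*0 = (7*4)*0 = 28*0 = 0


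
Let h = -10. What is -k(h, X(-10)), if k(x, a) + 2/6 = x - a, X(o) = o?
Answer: ⅓ ≈ 0.33333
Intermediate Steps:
k(x, a) = -⅓ + x - a (k(x, a) = -⅓ + (x - a) = -⅓ + x - a)
-k(h, X(-10)) = -(-⅓ - 10 - 1*(-10)) = -(-⅓ - 10 + 10) = -1*(-⅓) = ⅓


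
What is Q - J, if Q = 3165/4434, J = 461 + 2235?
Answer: -3983633/1478 ≈ -2695.3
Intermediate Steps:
J = 2696
Q = 1055/1478 (Q = 3165*(1/4434) = 1055/1478 ≈ 0.71380)
Q - J = 1055/1478 - 1*2696 = 1055/1478 - 2696 = -3983633/1478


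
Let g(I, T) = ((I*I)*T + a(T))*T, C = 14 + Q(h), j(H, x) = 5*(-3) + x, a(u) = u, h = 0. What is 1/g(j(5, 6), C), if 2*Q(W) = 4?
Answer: 1/20992 ≈ 4.7637e-5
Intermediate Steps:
Q(W) = 2 (Q(W) = (½)*4 = 2)
j(H, x) = -15 + x
C = 16 (C = 14 + 2 = 16)
g(I, T) = T*(T + T*I²) (g(I, T) = ((I*I)*T + T)*T = (I²*T + T)*T = (T*I² + T)*T = (T + T*I²)*T = T*(T + T*I²))
1/g(j(5, 6), C) = 1/(16²*(1 + (-15 + 6)²)) = 1/(256*(1 + (-9)²)) = 1/(256*(1 + 81)) = 1/(256*82) = 1/20992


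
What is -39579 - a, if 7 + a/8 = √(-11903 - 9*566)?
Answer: -39523 - 8*I*√16997 ≈ -39523.0 - 1043.0*I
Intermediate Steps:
a = -56 + 8*I*√16997 (a = -56 + 8*√(-11903 - 9*566) = -56 + 8*√(-11903 - 5094) = -56 + 8*√(-16997) = -56 + 8*(I*√16997) = -56 + 8*I*√16997 ≈ -56.0 + 1043.0*I)
-39579 - a = -39579 - (-56 + 8*I*√16997) = -39579 + (56 - 8*I*√16997) = -39523 - 8*I*√16997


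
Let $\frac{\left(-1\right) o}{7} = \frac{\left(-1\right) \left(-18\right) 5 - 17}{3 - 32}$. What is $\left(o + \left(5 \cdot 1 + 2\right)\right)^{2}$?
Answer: $\frac{509796}{841} \approx 606.18$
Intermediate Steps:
$o = \frac{511}{29}$ ($o = - 7 \frac{\left(-1\right) \left(-18\right) 5 - 17}{3 - 32} = - 7 \frac{18 \cdot 5 - 17}{-29} = - 7 \left(90 - 17\right) \left(- \frac{1}{29}\right) = - 7 \cdot 73 \left(- \frac{1}{29}\right) = \left(-7\right) \left(- \frac{73}{29}\right) = \frac{511}{29} \approx 17.621$)
$\left(o + \left(5 \cdot 1 + 2\right)\right)^{2} = \left(\frac{511}{29} + \left(5 \cdot 1 + 2\right)\right)^{2} = \left(\frac{511}{29} + \left(5 + 2\right)\right)^{2} = \left(\frac{511}{29} + 7\right)^{2} = \left(\frac{714}{29}\right)^{2} = \frac{509796}{841}$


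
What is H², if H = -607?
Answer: 368449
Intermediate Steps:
H² = (-607)² = 368449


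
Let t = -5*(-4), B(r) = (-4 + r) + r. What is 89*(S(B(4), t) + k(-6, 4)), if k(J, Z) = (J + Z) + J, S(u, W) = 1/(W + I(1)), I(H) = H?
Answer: -14863/21 ≈ -707.76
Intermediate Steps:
B(r) = -4 + 2*r
t = 20
S(u, W) = 1/(1 + W) (S(u, W) = 1/(W + 1) = 1/(1 + W))
k(J, Z) = Z + 2*J
89*(S(B(4), t) + k(-6, 4)) = 89*(1/(1 + 20) + (4 + 2*(-6))) = 89*(1/21 + (4 - 12)) = 89*(1/21 - 8) = 89*(-167/21) = -14863/21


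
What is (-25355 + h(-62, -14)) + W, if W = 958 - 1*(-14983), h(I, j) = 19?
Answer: -9395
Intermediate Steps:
W = 15941 (W = 958 + 14983 = 15941)
(-25355 + h(-62, -14)) + W = (-25355 + 19) + 15941 = -25336 + 15941 = -9395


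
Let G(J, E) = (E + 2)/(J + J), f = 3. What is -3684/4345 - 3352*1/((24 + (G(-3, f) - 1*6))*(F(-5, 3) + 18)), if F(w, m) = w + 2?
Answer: -6205228/447535 ≈ -13.865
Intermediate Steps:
F(w, m) = 2 + w
G(J, E) = (2 + E)/(2*J) (G(J, E) = (2 + E)/((2*J)) = (2 + E)*(1/(2*J)) = (2 + E)/(2*J))
-3684/4345 - 3352*1/((24 + (G(-3, f) - 1*6))*(F(-5, 3) + 18)) = -3684/4345 - 3352*1/((24 + ((1/2)*(2 + 3)/(-3) - 1*6))*((2 - 5) + 18)) = -3684*1/4345 - 3352*1/((-3 + 18)*(24 + ((1/2)*(-1/3)*5 - 6))) = -3684/4345 - 3352*1/(15*(24 + (-5/6 - 6))) = -3684/4345 - 3352*1/(15*(24 - 41/6)) = -3684/4345 - 3352/((103/6)*15) = -3684/4345 - 3352/515/2 = -3684/4345 - 3352*2/515 = -3684/4345 - 6704/515 = -6205228/447535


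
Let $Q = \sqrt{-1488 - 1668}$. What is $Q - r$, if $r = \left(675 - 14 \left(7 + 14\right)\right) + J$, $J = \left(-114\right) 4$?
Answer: $75 + 2 i \sqrt{789} \approx 75.0 + 56.178 i$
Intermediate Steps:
$J = -456$
$r = -75$ ($r = \left(675 - 14 \left(7 + 14\right)\right) - 456 = \left(675 - 294\right) - 456 = 381 - 456 = -75$)
$Q = 2 i \sqrt{789}$ ($Q = \sqrt{-3156} = 2 i \sqrt{789} \approx 56.178 i$)
$Q - r = 2 i \sqrt{789} - -75 = 2 i \sqrt{789} + 75 = 75 + 2 i \sqrt{789}$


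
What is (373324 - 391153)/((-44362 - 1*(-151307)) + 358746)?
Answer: -17829/465691 ≈ -0.038285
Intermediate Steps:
(373324 - 391153)/((-44362 - 1*(-151307)) + 358746) = -17829/((-44362 + 151307) + 358746) = -17829/(106945 + 358746) = -17829/465691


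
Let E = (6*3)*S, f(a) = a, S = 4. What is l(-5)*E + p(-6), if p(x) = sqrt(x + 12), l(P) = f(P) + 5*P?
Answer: -2160 + sqrt(6) ≈ -2157.6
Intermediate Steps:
l(P) = 6*P (l(P) = P + 5*P = 6*P)
p(x) = sqrt(12 + x)
E = 72 (E = (6*3)*4 = 18*4 = 72)
l(-5)*E + p(-6) = (6*(-5))*72 + sqrt(12 - 6) = -30*72 + sqrt(6) = -2160 + sqrt(6)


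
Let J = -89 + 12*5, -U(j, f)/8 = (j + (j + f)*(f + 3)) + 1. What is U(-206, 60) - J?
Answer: 75253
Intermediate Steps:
U(j, f) = -8 - 8*j - 8*(3 + f)*(f + j) (U(j, f) = -8*((j + (j + f)*(f + 3)) + 1) = -8*((j + (f + j)*(3 + f)) + 1) = -8*((j + (3 + f)*(f + j)) + 1) = -8*(1 + j + (3 + f)*(f + j)) = -8 - 8*j - 8*(3 + f)*(f + j))
J = -29 (J = -89 + 60 = -29)
U(-206, 60) - J = (-8 - 32*(-206) - 24*60 - 8*60² - 8*60*(-206)) - 1*(-29) = (-8 + 6592 - 1440 - 8*3600 + 98880) + 29 = (-8 + 6592 - 1440 - 28800 + 98880) + 29 = 75224 + 29 = 75253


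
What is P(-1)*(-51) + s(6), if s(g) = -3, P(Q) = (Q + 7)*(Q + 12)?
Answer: -3369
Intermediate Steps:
P(Q) = (7 + Q)*(12 + Q)
P(-1)*(-51) + s(6) = (84 + (-1)² + 19*(-1))*(-51) - 3 = (84 + 1 - 19)*(-51) - 3 = 66*(-51) - 3 = -3366 - 3 = -3369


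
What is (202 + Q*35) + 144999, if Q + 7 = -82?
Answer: 142086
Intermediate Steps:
Q = -89 (Q = -7 - 82 = -89)
(202 + Q*35) + 144999 = (202 - 89*35) + 144999 = (202 - 3115) + 144999 = -2913 + 144999 = 142086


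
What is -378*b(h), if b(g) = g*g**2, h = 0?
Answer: 0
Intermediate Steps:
b(g) = g**3
-378*b(h) = -378*0**3 = -378*0 = 0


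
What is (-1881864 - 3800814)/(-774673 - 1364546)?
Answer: 1894226/713073 ≈ 2.6564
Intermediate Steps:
(-1881864 - 3800814)/(-774673 - 1364546) = -5682678/(-2139219) = -5682678*(-1/2139219) = 1894226/713073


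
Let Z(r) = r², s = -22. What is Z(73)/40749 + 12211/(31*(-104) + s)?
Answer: -53365345/14696806 ≈ -3.6311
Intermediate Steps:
Z(73)/40749 + 12211/(31*(-104) + s) = 73²/40749 + 12211/(31*(-104) - 22) = 5329*(1/40749) + 12211/(-3224 - 22) = 5329/40749 + 12211/(-3246) = 5329/40749 + 12211*(-1/3246) = 5329/40749 - 12211/3246 = -53365345/14696806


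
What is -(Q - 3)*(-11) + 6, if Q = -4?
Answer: -71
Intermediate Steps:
-(Q - 3)*(-11) + 6 = -(-4 - 3)*(-11) + 6 = -1*(-7)*(-11) + 6 = 7*(-11) + 6 = -77 + 6 = -71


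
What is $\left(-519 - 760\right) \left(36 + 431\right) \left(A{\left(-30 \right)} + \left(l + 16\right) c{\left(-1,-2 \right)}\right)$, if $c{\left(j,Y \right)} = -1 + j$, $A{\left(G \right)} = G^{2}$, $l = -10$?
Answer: $-530396184$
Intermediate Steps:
$\left(-519 - 760\right) \left(36 + 431\right) \left(A{\left(-30 \right)} + \left(l + 16\right) c{\left(-1,-2 \right)}\right) = \left(-519 - 760\right) \left(36 + 431\right) \left(\left(-30\right)^{2} + \left(-10 + 16\right) \left(-1 - 1\right)\right) = \left(-1279\right) 467 \left(900 + 6 \left(-2\right)\right) = - 597293 \left(900 - 12\right) = \left(-597293\right) 888 = -530396184$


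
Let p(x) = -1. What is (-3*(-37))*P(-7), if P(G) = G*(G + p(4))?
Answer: 6216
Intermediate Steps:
P(G) = G*(-1 + G) (P(G) = G*(G - 1) = G*(-1 + G))
(-3*(-37))*P(-7) = (-3*(-37))*(-7*(-1 - 7)) = 111*(-7*(-8)) = 111*56 = 6216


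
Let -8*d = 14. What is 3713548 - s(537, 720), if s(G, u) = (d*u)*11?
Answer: 3727408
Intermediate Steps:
d = -7/4 (d = -1/8*14 = -7/4 ≈ -1.7500)
s(G, u) = -77*u/4 (s(G, u) = -7*u/4*11 = -77*u/4)
3713548 - s(537, 720) = 3713548 - (-77)*720/4 = 3713548 - 1*(-13860) = 3713548 + 13860 = 3727408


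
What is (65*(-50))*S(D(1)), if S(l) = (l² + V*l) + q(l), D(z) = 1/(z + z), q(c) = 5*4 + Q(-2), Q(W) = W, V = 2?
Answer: -125125/2 ≈ -62563.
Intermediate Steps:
q(c) = 18 (q(c) = 5*4 - 2 = 20 - 2 = 18)
D(z) = 1/(2*z)
S(l) = 18 + l² + 2*l (S(l) = (l² + 2*l) + 18 = 18 + l² + 2*l)
(65*(-50))*S(D(1)) = (65*(-50))*(18 + ((½)/1)² + 2*((½)/1)) = -3250*(18 + ((½)*1)² + 2*((½)*1)) = -3250*(18 + (½)² + 2*(½)) = -3250*(18 + ¼ + 1) = -3250*77/4 = -125125/2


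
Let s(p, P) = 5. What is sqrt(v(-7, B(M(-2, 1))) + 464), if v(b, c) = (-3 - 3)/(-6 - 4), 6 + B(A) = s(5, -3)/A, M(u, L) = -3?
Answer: sqrt(11615)/5 ≈ 21.555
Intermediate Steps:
B(A) = -6 + 5/A
v(b, c) = 3/5 (v(b, c) = -6/(-10) = -6*(-1/10) = 3/5)
sqrt(v(-7, B(M(-2, 1))) + 464) = sqrt(3/5 + 464) = sqrt(2323/5) = sqrt(11615)/5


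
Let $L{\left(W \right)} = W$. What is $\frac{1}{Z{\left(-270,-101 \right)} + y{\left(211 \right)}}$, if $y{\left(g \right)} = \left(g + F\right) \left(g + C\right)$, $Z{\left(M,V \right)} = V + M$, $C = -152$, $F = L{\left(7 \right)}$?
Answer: $\frac{1}{12491} \approx 8.0058 \cdot 10^{-5}$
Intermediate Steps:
$F = 7$
$Z{\left(M,V \right)} = M + V$
$y{\left(g \right)} = \left(-152 + g\right) \left(7 + g\right)$ ($y{\left(g \right)} = \left(g + 7\right) \left(g - 152\right) = \left(7 + g\right) \left(-152 + g\right) = \left(-152 + g\right) \left(7 + g\right)$)
$\frac{1}{Z{\left(-270,-101 \right)} + y{\left(211 \right)}} = \frac{1}{\left(-270 - 101\right) - \left(31659 - 44521\right)} = \frac{1}{-371 - -12862} = \frac{1}{-371 + 12862} = \frac{1}{12491}$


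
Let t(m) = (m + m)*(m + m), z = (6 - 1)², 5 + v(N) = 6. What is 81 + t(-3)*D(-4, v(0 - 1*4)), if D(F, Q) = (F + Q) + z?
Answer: 873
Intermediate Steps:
v(N) = 1 (v(N) = -5 + 6 = 1)
z = 25 (z = 5² = 25)
D(F, Q) = 25 + F + Q (D(F, Q) = (F + Q) + 25 = 25 + F + Q)
t(m) = 4*m² (t(m) = (2*m)*(2*m) = 4*m²)
81 + t(-3)*D(-4, v(0 - 1*4)) = 81 + (4*(-3)²)*(25 - 4 + 1) = 81 + (4*9)*22 = 81 + 36*22 = 81 + 792 = 873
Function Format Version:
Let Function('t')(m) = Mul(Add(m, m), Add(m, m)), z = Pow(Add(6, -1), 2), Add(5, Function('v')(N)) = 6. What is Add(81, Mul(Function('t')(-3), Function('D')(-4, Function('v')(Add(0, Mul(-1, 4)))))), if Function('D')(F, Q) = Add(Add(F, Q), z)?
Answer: 873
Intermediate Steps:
Function('v')(N) = 1 (Function('v')(N) = Add(-5, 6) = 1)
z = 25 (z = Pow(5, 2) = 25)
Function('D')(F, Q) = Add(25, F, Q) (Function('D')(F, Q) = Add(Add(F, Q), 25) = Add(25, F, Q))
Function('t')(m) = Mul(4, Pow(m, 2)) (Function('t')(m) = Mul(Mul(2, m), Mul(2, m)) = Mul(4, Pow(m, 2)))
Add(81, Mul(Function('t')(-3), Function('D')(-4, Function('v')(Add(0, Mul(-1, 4)))))) = Add(81, Mul(Mul(4, Pow(-3, 2)), Add(25, -4, 1))) = Add(81, Mul(Mul(4, 9), 22)) = Add(81, Mul(36, 22)) = Add(81, 792) = 873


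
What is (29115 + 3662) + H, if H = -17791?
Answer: 14986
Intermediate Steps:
(29115 + 3662) + H = (29115 + 3662) - 17791 = 32777 - 17791 = 14986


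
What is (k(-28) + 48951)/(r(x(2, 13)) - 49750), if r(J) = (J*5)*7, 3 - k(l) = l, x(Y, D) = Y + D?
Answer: -48982/49225 ≈ -0.99506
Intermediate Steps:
x(Y, D) = D + Y
k(l) = 3 - l
r(J) = 35*J (r(J) = (5*J)*7 = 35*J)
(k(-28) + 48951)/(r(x(2, 13)) - 49750) = ((3 - 1*(-28)) + 48951)/(35*(13 + 2) - 49750) = ((3 + 28) + 48951)/(35*15 - 49750) = (31 + 48951)/(525 - 49750) = 48982/(-49225) = 48982*(-1/49225) = -48982/49225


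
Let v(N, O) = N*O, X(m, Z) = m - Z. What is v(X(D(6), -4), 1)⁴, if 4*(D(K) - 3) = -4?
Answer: 1296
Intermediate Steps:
D(K) = 2 (D(K) = 3 + (¼)*(-4) = 3 - 1 = 2)
v(X(D(6), -4), 1)⁴ = ((2 - 1*(-4))*1)⁴ = ((2 + 4)*1)⁴ = (6*1)⁴ = 6⁴ = 1296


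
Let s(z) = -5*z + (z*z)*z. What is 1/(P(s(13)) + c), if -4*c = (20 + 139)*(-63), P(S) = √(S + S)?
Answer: 40068/100272065 - 32*√1066/100272065 ≈ 0.00038917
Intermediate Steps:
s(z) = z³ - 5*z (s(z) = -5*z + z²*z = -5*z + z³ = z³ - 5*z)
P(S) = √2*√S (P(S) = √(2*S) = √2*√S)
c = 10017/4 (c = -(20 + 139)*(-63)/4 = -159*(-63)/4 = -¼*(-10017) = 10017/4 ≈ 2504.3)
1/(P(s(13)) + c) = 1/(√2*√(13*(-5 + 13²)) + 10017/4) = 1/(√2*√(13*(-5 + 169)) + 10017/4) = 1/(√2*√(13*164) + 10017/4) = 1/(√2*√2132 + 10017/4) = 1/(√2*(2*√533) + 10017/4) = 1/(2*√1066 + 10017/4) = 1/(10017/4 + 2*√1066)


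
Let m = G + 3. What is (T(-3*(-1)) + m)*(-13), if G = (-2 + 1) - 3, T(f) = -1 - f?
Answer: 65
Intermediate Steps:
G = -4 (G = -1 - 3 = -4)
m = -1 (m = -4 + 3 = -1)
(T(-3*(-1)) + m)*(-13) = ((-1 - (-3)*(-1)) - 1)*(-13) = ((-1 - 1*3) - 1)*(-13) = ((-1 - 3) - 1)*(-13) = (-4 - 1)*(-13) = -5*(-13) = 65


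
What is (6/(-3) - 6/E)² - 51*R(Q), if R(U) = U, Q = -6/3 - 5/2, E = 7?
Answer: 23291/98 ≈ 237.66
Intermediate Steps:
Q = -9/2 (Q = -6*⅓ - 5*½ = -2 - 5/2 = -9/2 ≈ -4.5000)
(6/(-3) - 6/E)² - 51*R(Q) = (6/(-3) - 6/7)² - 51*(-9/2) = (6*(-⅓) - 6*⅐)² + 459/2 = (-2 - 6/7)² + 459/2 = (-20/7)² + 459/2 = 400/49 + 459/2 = 23291/98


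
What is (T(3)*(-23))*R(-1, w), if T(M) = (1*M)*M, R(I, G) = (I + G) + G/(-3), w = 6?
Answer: -621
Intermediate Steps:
R(I, G) = I + 2*G/3 (R(I, G) = (G + I) + G*(-⅓) = (G + I) - G/3 = I + 2*G/3)
T(M) = M² (T(M) = M*M = M²)
(T(3)*(-23))*R(-1, w) = (3²*(-23))*(-1 + (⅔)*6) = (9*(-23))*(-1 + 4) = -207*3 = -621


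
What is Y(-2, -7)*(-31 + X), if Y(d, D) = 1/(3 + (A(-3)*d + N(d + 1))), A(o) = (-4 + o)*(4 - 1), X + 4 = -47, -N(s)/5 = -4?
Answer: -82/65 ≈ -1.2615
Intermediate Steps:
N(s) = 20 (N(s) = -5*(-4) = 20)
X = -51 (X = -4 - 47 = -51)
A(o) = -12 + 3*o (A(o) = (-4 + o)*3 = -12 + 3*o)
Y(d, D) = 1/(23 - 21*d) (Y(d, D) = 1/(3 + ((-12 + 3*(-3))*d + 20)) = 1/(3 + ((-12 - 9)*d + 20)) = 1/(3 + (-21*d + 20)) = 1/(3 + (20 - 21*d)) = 1/(23 - 21*d))
Y(-2, -7)*(-31 + X) = (-1/(-23 + 21*(-2)))*(-31 - 51) = -1/(-23 - 42)*(-82) = -1/(-65)*(-82) = -1*(-1/65)*(-82) = (1/65)*(-82) = -82/65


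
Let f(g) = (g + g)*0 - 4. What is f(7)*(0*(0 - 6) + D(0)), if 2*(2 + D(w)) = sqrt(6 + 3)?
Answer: 2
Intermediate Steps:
D(w) = -1/2 (D(w) = -2 + sqrt(6 + 3)/2 = -2 + sqrt(9)/2 = -2 + (1/2)*3 = -2 + 3/2 = -1/2)
f(g) = -4 (f(g) = (2*g)*0 - 4 = 0 - 4 = -4)
f(7)*(0*(0 - 6) + D(0)) = -4*(0*(0 - 6) - 1/2) = -4*(0*(-6) - 1/2) = -4*(0 - 1/2) = -4*(-1/2) = 2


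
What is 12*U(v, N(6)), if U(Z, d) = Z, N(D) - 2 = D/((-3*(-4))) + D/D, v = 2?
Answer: 24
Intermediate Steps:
N(D) = 3 + D/12 (N(D) = 2 + (D/((-3*(-4))) + D/D) = 2 + (D/12 + 1) = 2 + (1 + D/12) = 3 + D/12)
12*U(v, N(6)) = 12*2 = 24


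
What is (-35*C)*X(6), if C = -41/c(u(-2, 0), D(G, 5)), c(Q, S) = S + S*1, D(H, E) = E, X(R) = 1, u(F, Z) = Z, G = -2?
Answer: 287/2 ≈ 143.50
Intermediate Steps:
c(Q, S) = 2*S (c(Q, S) = S + S = 2*S)
C = -41/10 (C = -41/(2*5) = -41/10 ≈ -4.1000)
(-35*C)*X(6) = -35*(-41/10)*1 = (287/2)*1 = 287/2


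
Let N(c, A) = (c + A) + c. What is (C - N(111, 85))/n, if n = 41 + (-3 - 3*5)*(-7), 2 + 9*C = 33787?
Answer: 31022/1503 ≈ 20.640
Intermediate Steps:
N(c, A) = A + 2*c (N(c, A) = (A + c) + c = A + 2*c)
C = 33785/9 (C = -2/9 + (⅑)*33787 = -2/9 + 33787/9 = 33785/9 ≈ 3753.9)
n = 167 (n = 41 + (-3 - 15)*(-7) = 41 - 18*(-7) = 41 + 126 = 167)
(C - N(111, 85))/n = (33785/9 - (85 + 2*111))/167 = (33785/9 - (85 + 222))*(1/167) = (33785/9 - 1*307)*(1/167) = (33785/9 - 307)*(1/167) = (31022/9)*(1/167) = 31022/1503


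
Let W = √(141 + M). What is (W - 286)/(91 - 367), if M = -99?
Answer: 143/138 - √42/276 ≈ 1.0128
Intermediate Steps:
W = √42 (W = √(141 - 99) = √42 ≈ 6.4807)
(W - 286)/(91 - 367) = (√42 - 286)/(91 - 367) = (-286 + √42)/(-276) = (-286 + √42)*(-1/276) = 143/138 - √42/276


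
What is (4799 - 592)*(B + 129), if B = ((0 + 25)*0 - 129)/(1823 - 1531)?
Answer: 157926573/292 ≈ 5.4084e+5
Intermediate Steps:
B = -129/292 (B = (25*0 - 129)/292 = (0 - 129)*(1/292) = -129*1/292 = -129/292 ≈ -0.44178)
(4799 - 592)*(B + 129) = (4799 - 592)*(-129/292 + 129) = 4207*(37539/292) = 157926573/292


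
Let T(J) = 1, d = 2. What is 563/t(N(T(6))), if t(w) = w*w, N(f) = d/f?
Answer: 563/4 ≈ 140.75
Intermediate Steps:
N(f) = 2/f
t(w) = w**2
563/t(N(T(6))) = 563/((2/1)**2) = 563/((2*1)**2) = 563/(2**2) = 563/4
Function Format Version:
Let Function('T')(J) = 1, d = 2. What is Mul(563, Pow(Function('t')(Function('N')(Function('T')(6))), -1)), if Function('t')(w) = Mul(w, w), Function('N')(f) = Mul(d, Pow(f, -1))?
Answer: Rational(563, 4) ≈ 140.75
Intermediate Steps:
Function('N')(f) = Mul(2, Pow(f, -1))
Function('t')(w) = Pow(w, 2)
Mul(563, Pow(Function('t')(Function('N')(Function('T')(6))), -1)) = Mul(563, Pow(Pow(Mul(2, Pow(1, -1)), 2), -1)) = Mul(563, Pow(Pow(Mul(2, 1), 2), -1)) = Mul(563, Pow(Pow(2, 2), -1)) = Mul(563, Pow(4, -1)) = Mul(563, Rational(1, 4)) = Rational(563, 4)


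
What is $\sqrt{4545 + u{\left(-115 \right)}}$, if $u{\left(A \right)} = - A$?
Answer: $2 \sqrt{1165} \approx 68.264$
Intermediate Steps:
$\sqrt{4545 + u{\left(-115 \right)}} = \sqrt{4545 - -115} = \sqrt{4545 + 115} = \sqrt{4660} = 2 \sqrt{1165}$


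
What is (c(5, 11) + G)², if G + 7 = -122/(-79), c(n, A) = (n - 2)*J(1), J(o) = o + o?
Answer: 1849/6241 ≈ 0.29627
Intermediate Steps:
J(o) = 2*o
c(n, A) = -4 + 2*n (c(n, A) = (n - 2)*(2*1) = (-2 + n)*2 = -4 + 2*n)
G = -431/79 (G = -7 - 122/(-79) = -7 - 122*(-1/79) = -7 + 122/79 = -431/79 ≈ -5.4557)
(c(5, 11) + G)² = ((-4 + 2*5) - 431/79)² = ((-4 + 10) - 431/79)² = (6 - 431/79)² = (43/79)² = 1849/6241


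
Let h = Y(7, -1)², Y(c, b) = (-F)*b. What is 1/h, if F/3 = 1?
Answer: ⅑ ≈ 0.11111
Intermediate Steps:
F = 3 (F = 3*1 = 3)
Y(c, b) = -3*b (Y(c, b) = (-1*3)*b = -3*b)
h = 9 (h = (-3*(-1))² = 3² = 9)
1/h = 1/9 = ⅑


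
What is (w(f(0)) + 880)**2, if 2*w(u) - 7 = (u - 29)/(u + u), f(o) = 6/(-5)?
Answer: 456036025/576 ≈ 7.9173e+5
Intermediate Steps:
f(o) = -6/5 (f(o) = 6*(-1/5) = -6/5)
w(u) = 7/2 + (-29 + u)/(4*u) (w(u) = 7/2 + ((u - 29)/(u + u))/2 = 7/2 + ((-29 + u)/((2*u)))/2 = 7/2 + ((-29 + u)*(1/(2*u)))/2 = 7/2 + ((-29 + u)/(2*u))/2 = 7/2 + (-29 + u)/(4*u))
(w(f(0)) + 880)**2 = ((-29 + 15*(-6/5))/(4*(-6/5)) + 880)**2 = ((1/4)*(-5/6)*(-29 - 18) + 880)**2 = ((1/4)*(-5/6)*(-47) + 880)**2 = (235/24 + 880)**2 = (21355/24)**2 = 456036025/576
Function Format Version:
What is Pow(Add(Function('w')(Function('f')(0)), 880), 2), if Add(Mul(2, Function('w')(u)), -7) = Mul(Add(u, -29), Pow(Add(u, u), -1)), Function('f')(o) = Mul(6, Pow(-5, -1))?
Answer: Rational(456036025, 576) ≈ 7.9173e+5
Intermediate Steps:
Function('f')(o) = Rational(-6, 5) (Function('f')(o) = Mul(6, Rational(-1, 5)) = Rational(-6, 5))
Function('w')(u) = Add(Rational(7, 2), Mul(Rational(1, 4), Pow(u, -1), Add(-29, u))) (Function('w')(u) = Add(Rational(7, 2), Mul(Rational(1, 2), Mul(Add(u, -29), Pow(Add(u, u), -1)))) = Add(Rational(7, 2), Mul(Rational(1, 2), Mul(Add(-29, u), Pow(Mul(2, u), -1)))) = Add(Rational(7, 2), Mul(Rational(1, 2), Mul(Add(-29, u), Mul(Rational(1, 2), Pow(u, -1))))) = Add(Rational(7, 2), Mul(Rational(1, 2), Mul(Rational(1, 2), Pow(u, -1), Add(-29, u)))) = Add(Rational(7, 2), Mul(Rational(1, 4), Pow(u, -1), Add(-29, u))))
Pow(Add(Function('w')(Function('f')(0)), 880), 2) = Pow(Add(Mul(Rational(1, 4), Pow(Rational(-6, 5), -1), Add(-29, Mul(15, Rational(-6, 5)))), 880), 2) = Pow(Add(Mul(Rational(1, 4), Rational(-5, 6), Add(-29, -18)), 880), 2) = Pow(Add(Mul(Rational(1, 4), Rational(-5, 6), -47), 880), 2) = Pow(Add(Rational(235, 24), 880), 2) = Pow(Rational(21355, 24), 2) = Rational(456036025, 576)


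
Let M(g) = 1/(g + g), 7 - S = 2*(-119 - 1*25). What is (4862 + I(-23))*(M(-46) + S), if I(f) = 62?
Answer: 33408109/23 ≈ 1.4525e+6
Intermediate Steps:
S = 295 (S = 7 - 2*(-119 - 1*25) = 7 - 2*(-119 - 25) = 7 - 2*(-144) = 7 - 1*(-288) = 7 + 288 = 295)
M(g) = 1/(2*g)
(4862 + I(-23))*(M(-46) + S) = (4862 + 62)*((1/2)/(-46) + 295) = 4924*((1/2)*(-1/46) + 295) = 4924*(-1/92 + 295) = 4924*(27139/92) = 33408109/23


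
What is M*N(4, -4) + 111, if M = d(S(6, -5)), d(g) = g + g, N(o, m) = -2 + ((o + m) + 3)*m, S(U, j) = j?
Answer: 251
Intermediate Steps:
N(o, m) = -2 + m*(3 + m + o) (N(o, m) = -2 + ((m + o) + 3)*m = -2 + (3 + m + o)*m = -2 + m*(3 + m + o))
d(g) = 2*g
M = -10 (M = 2*(-5) = -10)
M*N(4, -4) + 111 = -10*(-2 + (-4)**2 + 3*(-4) - 4*4) + 111 = -10*(-2 + 16 - 12 - 16) + 111 = -10*(-14) + 111 = 140 + 111 = 251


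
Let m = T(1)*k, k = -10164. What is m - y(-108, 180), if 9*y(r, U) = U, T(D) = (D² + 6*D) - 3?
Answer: -40676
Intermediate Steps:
T(D) = -3 + D² + 6*D
y(r, U) = U/9
m = -40656 (m = (-3 + 1² + 6*1)*(-10164) = (-3 + 1 + 6)*(-10164) = 4*(-10164) = -40656)
m - y(-108, 180) = -40656 - 180/9 = -40656 - 1*20 = -40656 - 20 = -40676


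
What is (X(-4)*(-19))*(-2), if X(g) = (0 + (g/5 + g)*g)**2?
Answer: 350208/25 ≈ 14008.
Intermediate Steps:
X(g) = 36*g**4/25 (X(g) = (0 + (g*(1/5) + g)*g)**2 = (0 + (g/5 + g)*g)**2 = (0 + (6*g/5)*g)**2 = (0 + 6*g**2/5)**2 = (6*g**2/5)**2 = 36*g**4/25)
(X(-4)*(-19))*(-2) = (((36/25)*(-4)**4)*(-19))*(-2) = (((36/25)*256)*(-19))*(-2) = ((9216/25)*(-19))*(-2) = -175104/25*(-2) = 350208/25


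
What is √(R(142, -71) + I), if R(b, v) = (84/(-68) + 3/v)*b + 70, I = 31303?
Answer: √9014369/17 ≈ 176.61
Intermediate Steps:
R(b, v) = 70 + b*(-21/17 + 3/v) (R(b, v) = (84*(-1/68) + 3/v)*b + 70 = (-21/17 + 3/v)*b + 70 = b*(-21/17 + 3/v) + 70 = 70 + b*(-21/17 + 3/v))
√(R(142, -71) + I) = √((70 - 21/17*142 + 3*142/(-71)) + 31303) = √((70 - 2982/17 + 3*142*(-1/71)) + 31303) = √((70 - 2982/17 - 6) + 31303) = √(-1894/17 + 31303) = √(530257/17) = √9014369/17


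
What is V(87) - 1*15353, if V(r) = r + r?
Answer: -15179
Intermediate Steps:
V(r) = 2*r
V(87) - 1*15353 = 2*87 - 1*15353 = 174 - 15353 = -15179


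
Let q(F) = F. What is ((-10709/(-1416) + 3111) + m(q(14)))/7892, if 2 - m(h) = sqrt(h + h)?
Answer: 4418717/11175072 - sqrt(7)/3946 ≈ 0.39474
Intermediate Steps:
m(h) = 2 - sqrt(2)*sqrt(h) (m(h) = 2 - sqrt(h + h) = 2 - sqrt(2*h) = 2 - sqrt(2)*sqrt(h))
((-10709/(-1416) + 3111) + m(q(14)))/7892 = ((-10709/(-1416) + 3111) + (2 - sqrt(2)*sqrt(14)))/7892 = ((-10709*(-1/1416) + 3111) + (2 - 2*sqrt(7)))*(1/7892) = ((10709/1416 + 3111) + (2 - 2*sqrt(7)))*(1/7892) = (4415885/1416 + (2 - 2*sqrt(7)))*(1/7892) = (4418717/1416 - 2*sqrt(7))*(1/7892) = 4418717/11175072 - sqrt(7)/3946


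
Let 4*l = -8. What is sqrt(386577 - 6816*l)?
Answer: sqrt(400209) ≈ 632.62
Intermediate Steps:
l = -2 (l = (1/4)*(-8) = -2)
sqrt(386577 - 6816*l) = sqrt(386577 - 6816*(-2)) = sqrt(386577 + 13632) = sqrt(400209)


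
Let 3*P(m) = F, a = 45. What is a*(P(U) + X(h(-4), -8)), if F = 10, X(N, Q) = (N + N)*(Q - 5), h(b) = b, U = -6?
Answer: 4830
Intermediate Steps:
X(N, Q) = 2*N*(-5 + Q) (X(N, Q) = (2*N)*(-5 + Q) = 2*N*(-5 + Q))
P(m) = 10/3 (P(m) = (⅓)*10 = 10/3)
a*(P(U) + X(h(-4), -8)) = 45*(10/3 + 2*(-4)*(-5 - 8)) = 45*(10/3 + 2*(-4)*(-13)) = 45*(10/3 + 104) = 45*(322/3) = 4830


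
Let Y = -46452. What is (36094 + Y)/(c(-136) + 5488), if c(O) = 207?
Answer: -10358/5695 ≈ -1.8188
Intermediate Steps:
(36094 + Y)/(c(-136) + 5488) = (36094 - 46452)/(207 + 5488) = -10358/5695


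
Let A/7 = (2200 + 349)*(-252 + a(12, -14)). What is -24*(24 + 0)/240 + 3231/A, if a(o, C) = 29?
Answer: -47764023/19894945 ≈ -2.4008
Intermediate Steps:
A = -3978989 (A = 7*((2200 + 349)*(-252 + 29)) = 7*(2549*(-223)) = 7*(-568427) = -3978989)
-24*(24 + 0)/240 + 3231/A = -24*(24 + 0)/240 + 3231/(-3978989) = -24*24*(1/240) + 3231*(-1/3978989) = -576*1/240 - 3231/3978989 = -12/5 - 3231/3978989 = -47764023/19894945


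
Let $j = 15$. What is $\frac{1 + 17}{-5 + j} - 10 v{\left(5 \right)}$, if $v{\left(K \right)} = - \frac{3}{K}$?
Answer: $\frac{39}{5} \approx 7.8$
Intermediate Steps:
$\frac{1 + 17}{-5 + j} - 10 v{\left(5 \right)} = \frac{1 + 17}{-5 + 15} - 10 \left(- \frac{3}{5}\right) = \frac{18}{10} - 10 \left(\left(-3\right) \frac{1}{5}\right) = 18 \cdot \frac{1}{10} - -6 = \frac{9}{5} + 6 = \frac{39}{5}$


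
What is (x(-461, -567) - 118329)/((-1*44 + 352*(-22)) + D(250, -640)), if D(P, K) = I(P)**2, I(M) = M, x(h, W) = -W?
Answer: -58881/27356 ≈ -2.1524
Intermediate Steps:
D(P, K) = P**2
(x(-461, -567) - 118329)/((-1*44 + 352*(-22)) + D(250, -640)) = (-1*(-567) - 118329)/((-1*44 + 352*(-22)) + 250**2) = (567 - 118329)/((-44 - 7744) + 62500) = -117762/(-7788 + 62500) = -117762/54712 = -117762*1/54712 = -58881/27356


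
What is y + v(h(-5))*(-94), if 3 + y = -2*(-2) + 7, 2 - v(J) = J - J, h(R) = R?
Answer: -180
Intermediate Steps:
v(J) = 2 (v(J) = 2 - (J - J) = 2 - 1*0 = 2 + 0 = 2)
y = 8 (y = -3 + (-2*(-2) + 7) = -3 + (4 + 7) = -3 + 11 = 8)
y + v(h(-5))*(-94) = 8 + 2*(-94) = 8 - 188 = -180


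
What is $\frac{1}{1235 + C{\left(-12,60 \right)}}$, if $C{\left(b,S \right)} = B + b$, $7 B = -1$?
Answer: $\frac{7}{8560} \approx 0.00081776$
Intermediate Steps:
$B = - \frac{1}{7}$ ($B = \frac{1}{7} \left(-1\right) = - \frac{1}{7} \approx -0.14286$)
$C{\left(b,S \right)} = - \frac{1}{7} + b$
$\frac{1}{1235 + C{\left(-12,60 \right)}} = \frac{1}{1235 - \frac{85}{7}} = \frac{1}{\frac{8560}{7}} = \frac{7}{8560}$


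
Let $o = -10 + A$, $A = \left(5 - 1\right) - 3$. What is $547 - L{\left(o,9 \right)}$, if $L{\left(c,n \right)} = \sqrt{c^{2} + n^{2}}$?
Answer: $547 - 9 \sqrt{2} \approx 534.27$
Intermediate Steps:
$A = 1$ ($A = 4 - 3 = 1$)
$o = -9$ ($o = -10 + 1 = -9$)
$547 - L{\left(o,9 \right)} = 547 - \sqrt{\left(-9\right)^{2} + 9^{2}} = 547 - \sqrt{81 + 81} = 547 - \sqrt{162} = 547 - 9 \sqrt{2}$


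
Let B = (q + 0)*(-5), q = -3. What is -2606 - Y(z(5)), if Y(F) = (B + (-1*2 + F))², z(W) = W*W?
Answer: -4050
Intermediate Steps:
z(W) = W²
B = 15 (B = (-3 + 0)*(-5) = -3*(-5) = 15)
Y(F) = (13 + F)² (Y(F) = (15 + (-1*2 + F))² = (15 + (-2 + F))² = (13 + F)²)
-2606 - Y(z(5)) = -2606 - (13 + 5²)² = -2606 - (13 + 25)² = -2606 - 1*38² = -2606 - 1*1444 = -2606 - 1444 = -4050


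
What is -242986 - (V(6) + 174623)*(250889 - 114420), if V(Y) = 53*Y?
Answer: -23874266315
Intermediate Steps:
-242986 - (V(6) + 174623)*(250889 - 114420) = -242986 - (53*6 + 174623)*(250889 - 114420) = -242986 - (318 + 174623)*136469 = -242986 - 174941*136469 = -242986 - 1*23874023329 = -242986 - 23874023329 = -23874266315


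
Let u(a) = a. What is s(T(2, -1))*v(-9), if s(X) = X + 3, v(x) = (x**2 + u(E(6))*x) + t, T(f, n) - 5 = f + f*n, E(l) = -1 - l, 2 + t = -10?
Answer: 1056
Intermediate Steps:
t = -12 (t = -2 - 10 = -12)
T(f, n) = 5 + f + f*n (T(f, n) = 5 + (f + f*n) = 5 + f + f*n)
v(x) = -12 + x**2 - 7*x (v(x) = (x**2 + (-1 - 1*6)*x) - 12 = (x**2 + (-1 - 6)*x) - 12 = (x**2 - 7*x) - 12 = -12 + x**2 - 7*x)
s(X) = 3 + X
s(T(2, -1))*v(-9) = (3 + (5 + 2 + 2*(-1)))*(-12 + (-9)**2 - 7*(-9)) = (3 + (5 + 2 - 2))*(-12 + 81 + 63) = (3 + 5)*132 = 8*132 = 1056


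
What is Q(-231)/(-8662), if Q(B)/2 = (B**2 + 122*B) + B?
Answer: -24948/4331 ≈ -5.7603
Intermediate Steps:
Q(B) = 2*B**2 + 246*B (Q(B) = 2*((B**2 + 122*B) + B) = 2*(B**2 + 123*B) = 2*B**2 + 246*B)
Q(-231)/(-8662) = (2*(-231)*(123 - 231))/(-8662) = (2*(-231)*(-108))*(-1/8662) = 49896*(-1/8662) = -24948/4331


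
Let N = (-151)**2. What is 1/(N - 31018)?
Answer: -1/8217 ≈ -0.00012170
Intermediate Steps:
N = 22801
1/(N - 31018) = 1/(22801 - 31018) = 1/(-8217) = -1/8217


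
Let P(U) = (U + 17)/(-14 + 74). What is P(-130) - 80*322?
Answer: -1545713/60 ≈ -25762.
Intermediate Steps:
P(U) = 17/60 + U/60 (P(U) = (17 + U)/60 = (17 + U)*(1/60) = 17/60 + U/60)
P(-130) - 80*322 = (17/60 + (1/60)*(-130)) - 80*322 = (17/60 - 13/6) - 1*25760 = -113/60 - 25760 = -1545713/60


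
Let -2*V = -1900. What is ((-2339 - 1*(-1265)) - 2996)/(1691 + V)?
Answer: -4070/2641 ≈ -1.5411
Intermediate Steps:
V = 950 (V = -½*(-1900) = 950)
((-2339 - 1*(-1265)) - 2996)/(1691 + V) = ((-2339 - 1*(-1265)) - 2996)/(1691 + 950) = ((-2339 + 1265) - 2996)/2641 = (-1074 - 2996)*(1/2641) = -4070*1/2641 = -4070/2641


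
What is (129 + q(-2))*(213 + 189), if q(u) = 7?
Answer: 54672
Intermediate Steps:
(129 + q(-2))*(213 + 189) = (129 + 7)*(213 + 189) = 136*402 = 54672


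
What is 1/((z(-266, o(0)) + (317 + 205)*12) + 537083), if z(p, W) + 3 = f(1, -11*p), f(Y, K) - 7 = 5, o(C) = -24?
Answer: 1/543356 ≈ 1.8404e-6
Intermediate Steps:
f(Y, K) = 12 (f(Y, K) = 7 + 5 = 12)
z(p, W) = 9 (z(p, W) = -3 + 12 = 9)
1/((z(-266, o(0)) + (317 + 205)*12) + 537083) = 1/((9 + (317 + 205)*12) + 537083) = 1/((9 + 522*12) + 537083) = 1/((9 + 6264) + 537083) = 1/(6273 + 537083) = 1/543356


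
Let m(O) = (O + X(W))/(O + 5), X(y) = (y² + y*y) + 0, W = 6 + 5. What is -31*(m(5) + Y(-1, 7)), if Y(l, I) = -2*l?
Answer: -8277/10 ≈ -827.70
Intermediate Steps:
W = 11
X(y) = 2*y² (X(y) = (y² + y²) + 0 = 2*y² + 0 = 2*y²)
m(O) = (242 + O)/(5 + O) (m(O) = (O + 2*11²)/(O + 5) = (O + 2*121)/(5 + O) = (O + 242)/(5 + O) = (242 + O)/(5 + O))
-31*(m(5) + Y(-1, 7)) = -31*((242 + 5)/(5 + 5) - 2*(-1)) = -31*(247/10 + 2) = -31*267/10 = -8277/10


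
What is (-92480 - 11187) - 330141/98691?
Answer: -3410443346/32897 ≈ -1.0367e+5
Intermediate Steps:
(-92480 - 11187) - 330141/98691 = -103667 - 330141*1/98691 = -103667 - 110047/32897 = -3410443346/32897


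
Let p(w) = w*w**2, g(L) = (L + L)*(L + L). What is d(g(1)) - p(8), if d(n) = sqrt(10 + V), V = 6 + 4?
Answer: -512 + 2*sqrt(5) ≈ -507.53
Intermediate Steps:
V = 10
g(L) = 4*L**2 (g(L) = (2*L)*(2*L) = 4*L**2)
d(n) = 2*sqrt(5) (d(n) = sqrt(10 + 10) = sqrt(20) = 2*sqrt(5))
p(w) = w**3
d(g(1)) - p(8) = 2*sqrt(5) - 1*8**3 = 2*sqrt(5) - 1*512 = 2*sqrt(5) - 512 = -512 + 2*sqrt(5)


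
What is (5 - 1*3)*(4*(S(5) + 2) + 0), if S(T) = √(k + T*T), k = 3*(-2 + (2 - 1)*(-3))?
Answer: 16 + 8*√10 ≈ 41.298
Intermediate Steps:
k = -15 (k = 3*(-2 + 1*(-3)) = 3*(-2 - 3) = 3*(-5) = -15)
S(T) = √(-15 + T²) (S(T) = √(-15 + T*T) = √(-15 + T²))
(5 - 1*3)*(4*(S(5) + 2) + 0) = (5 - 1*3)*(4*(√(-15 + 5²) + 2) + 0) = (5 - 3)*(4*(√(-15 + 25) + 2) + 0) = 2*(4*(√10 + 2) + 0) = 2*(4*(2 + √10) + 0) = 2*((8 + 4*√10) + 0) = 2*(8 + 4*√10) = 16 + 8*√10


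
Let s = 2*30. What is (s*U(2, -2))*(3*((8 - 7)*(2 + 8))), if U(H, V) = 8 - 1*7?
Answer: 1800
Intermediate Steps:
U(H, V) = 1 (U(H, V) = 8 - 7 = 1)
s = 60
(s*U(2, -2))*(3*((8 - 7)*(2 + 8))) = (60*1)*(3*((8 - 7)*(2 + 8))) = 60*(3*(1*10)) = 60*(3*10) = 60*30 = 1800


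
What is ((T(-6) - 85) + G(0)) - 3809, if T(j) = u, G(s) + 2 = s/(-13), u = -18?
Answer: -3914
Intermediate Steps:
G(s) = -2 - s/13 (G(s) = -2 + s/(-13) = -2 + s*(-1/13) = -2 - s/13)
T(j) = -18
((T(-6) - 85) + G(0)) - 3809 = ((-18 - 85) + (-2 - 1/13*0)) - 3809 = (-103 + (-2 + 0)) - 3809 = (-103 - 2) - 3809 = -105 - 3809 = -3914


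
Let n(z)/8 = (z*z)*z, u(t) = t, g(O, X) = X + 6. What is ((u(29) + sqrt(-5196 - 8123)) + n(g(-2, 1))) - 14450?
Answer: -11677 + I*sqrt(13319) ≈ -11677.0 + 115.41*I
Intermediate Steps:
g(O, X) = 6 + X
n(z) = 8*z**3 (n(z) = 8*((z*z)*z) = 8*(z**2*z) = 8*z**3)
((u(29) + sqrt(-5196 - 8123)) + n(g(-2, 1))) - 14450 = ((29 + sqrt(-5196 - 8123)) + 8*(6 + 1)**3) - 14450 = ((29 + sqrt(-13319)) + 8*7**3) - 14450 = ((29 + I*sqrt(13319)) + 8*343) - 14450 = ((29 + I*sqrt(13319)) + 2744) - 14450 = (2773 + I*sqrt(13319)) - 14450 = -11677 + I*sqrt(13319)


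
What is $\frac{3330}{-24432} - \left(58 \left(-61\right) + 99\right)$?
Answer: $\frac{14003053}{4072} \approx 3438.9$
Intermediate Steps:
$\frac{3330}{-24432} - \left(58 \left(-61\right) + 99\right) = 3330 \left(- \frac{1}{24432}\right) - \left(-3538 + 99\right) = - \frac{555}{4072} - -3439 = - \frac{555}{4072} + 3439 = \frac{14003053}{4072}$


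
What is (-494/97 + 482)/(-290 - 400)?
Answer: -1542/2231 ≈ -0.69117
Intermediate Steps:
(-494/97 + 482)/(-290 - 400) = (-494*1/97 + 482)/(-690) = (-494/97 + 482)*(-1/690) = (46260/97)*(-1/690) = -1542/2231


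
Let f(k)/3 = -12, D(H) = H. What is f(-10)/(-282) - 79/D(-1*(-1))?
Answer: -3707/47 ≈ -78.872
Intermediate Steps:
f(k) = -36 (f(k) = 3*(-12) = -36)
f(-10)/(-282) - 79/D(-1*(-1)) = -36/(-282) - 79/((-1*(-1))) = -36*(-1/282) - 79/1 = 6/47 - 79*1 = 6/47 - 79 = -3707/47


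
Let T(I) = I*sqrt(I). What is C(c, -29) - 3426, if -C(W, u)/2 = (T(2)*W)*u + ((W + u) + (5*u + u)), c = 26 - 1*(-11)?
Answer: -3094 + 4292*sqrt(2) ≈ 2975.8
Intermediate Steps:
c = 37 (c = 26 + 11 = 37)
T(I) = I**(3/2)
C(W, u) = -14*u - 2*W - 4*W*u*sqrt(2) (C(W, u) = -2*((2**(3/2)*W)*u + ((W + u) + (5*u + u))) = -2*(((2*sqrt(2))*W)*u + ((W + u) + 6*u)) = -2*((2*W*sqrt(2))*u + (W + 7*u)) = -2*(2*W*u*sqrt(2) + (W + 7*u)) = -2*(W + 7*u + 2*W*u*sqrt(2)) = -14*u - 2*W - 4*W*u*sqrt(2))
C(c, -29) - 3426 = (-14*(-29) - 2*37 - 4*37*(-29)*sqrt(2)) - 3426 = (406 - 74 + 4292*sqrt(2)) - 3426 = (332 + 4292*sqrt(2)) - 3426 = -3094 + 4292*sqrt(2)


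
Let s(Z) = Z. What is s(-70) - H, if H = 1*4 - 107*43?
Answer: 4527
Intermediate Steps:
H = -4597 (H = 4 - 4601 = -4597)
s(-70) - H = -70 - 1*(-4597) = -70 + 4597 = 4527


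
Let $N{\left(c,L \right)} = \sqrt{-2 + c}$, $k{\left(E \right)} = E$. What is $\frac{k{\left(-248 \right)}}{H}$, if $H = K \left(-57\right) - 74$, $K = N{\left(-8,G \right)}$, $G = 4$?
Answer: $\frac{9176}{18983} - \frac{7068 i \sqrt{10}}{18983} \approx 0.48338 - 1.1774 i$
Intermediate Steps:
$K = i \sqrt{10}$ ($K = \sqrt{-2 - 8} = \sqrt{-10} = i \sqrt{10} \approx 3.1623 i$)
$H = -74 - 57 i \sqrt{10}$ ($H = i \sqrt{10} \left(-57\right) - 74 = - 57 i \sqrt{10} - 74 = -74 - 57 i \sqrt{10} \approx -74.0 - 180.25 i$)
$\frac{k{\left(-248 \right)}}{H} = - \frac{248}{-74 - 57 i \sqrt{10}}$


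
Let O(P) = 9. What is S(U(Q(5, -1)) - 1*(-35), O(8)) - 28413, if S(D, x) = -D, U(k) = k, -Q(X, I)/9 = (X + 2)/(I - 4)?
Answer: -142303/5 ≈ -28461.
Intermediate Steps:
Q(X, I) = -9*(2 + X)/(-4 + I) (Q(X, I) = -9*(X + 2)/(I - 4) = -9*(2 + X)/(-4 + I))
S(U(Q(5, -1)) - 1*(-35), O(8)) - 28413 = -(9*(-2 - 1*5)/(-4 - 1) - 1*(-35)) - 28413 = -(9*(-2 - 5)/(-5) + 35) - 28413 = -(9*(-⅕)*(-7) + 35) - 28413 = -(63/5 + 35) - 28413 = -1*238/5 - 28413 = -238/5 - 28413 = -142303/5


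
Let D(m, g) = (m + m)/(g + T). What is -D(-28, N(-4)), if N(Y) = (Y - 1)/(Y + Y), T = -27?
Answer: -448/211 ≈ -2.1232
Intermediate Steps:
N(Y) = (-1 + Y)/(2*Y) (N(Y) = (-1 + Y)/((2*Y)) = (-1 + Y)*(1/(2*Y)) = (-1 + Y)/(2*Y))
D(m, g) = 2*m/(-27 + g) (D(m, g) = (m + m)/(g - 27) = (2*m)/(-27 + g) = 2*m/(-27 + g))
-D(-28, N(-4)) = -2*(-28)/(-27 + (1/2)*(-1 - 4)/(-4)) = -2*(-28)/(-27 + (1/2)*(-1/4)*(-5)) = -2*(-28)/(-27 + 5/8) = -2*(-28)/(-211/8) = -2*(-28)*(-8)/211 = -1*448/211 = -448/211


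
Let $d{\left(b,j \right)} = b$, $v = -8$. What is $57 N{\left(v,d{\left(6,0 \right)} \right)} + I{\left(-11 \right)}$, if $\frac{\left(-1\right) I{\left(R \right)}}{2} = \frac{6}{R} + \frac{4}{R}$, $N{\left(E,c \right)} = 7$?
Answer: $\frac{4409}{11} \approx 400.82$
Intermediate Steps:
$I{\left(R \right)} = - \frac{20}{R}$ ($I{\left(R \right)} = - 2 \left(\frac{6}{R} + \frac{4}{R}\right) = - 2 \frac{10}{R} = - \frac{20}{R}$)
$57 N{\left(v,d{\left(6,0 \right)} \right)} + I{\left(-11 \right)} = 57 \cdot 7 - \frac{20}{-11} = 399 - - \frac{20}{11} = 399 + \frac{20}{11} = \frac{4409}{11}$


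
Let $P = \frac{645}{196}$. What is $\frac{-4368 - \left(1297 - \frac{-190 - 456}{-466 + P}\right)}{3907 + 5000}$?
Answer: $- \frac{171212633}{269261579} \approx -0.63586$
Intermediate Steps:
$P = \frac{645}{196}$ ($P = 645 \cdot \frac{1}{196} = \frac{645}{196} \approx 3.2908$)
$\frac{-4368 - \left(1297 - \frac{-190 - 456}{-466 + P}\right)}{3907 + 5000} = \frac{-4368 - \left(1297 - \frac{-190 - 456}{-466 + \frac{645}{196}}\right)}{3907 + 5000} = \frac{-4368 - \left(1297 - \frac{126616}{90691}\right)}{8907} = \left(-4368 - \frac{117499611}{90691}\right) \frac{1}{8907} = \left(- \frac{513637899}{90691}\right) \frac{1}{8907} = - \frac{171212633}{269261579}$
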